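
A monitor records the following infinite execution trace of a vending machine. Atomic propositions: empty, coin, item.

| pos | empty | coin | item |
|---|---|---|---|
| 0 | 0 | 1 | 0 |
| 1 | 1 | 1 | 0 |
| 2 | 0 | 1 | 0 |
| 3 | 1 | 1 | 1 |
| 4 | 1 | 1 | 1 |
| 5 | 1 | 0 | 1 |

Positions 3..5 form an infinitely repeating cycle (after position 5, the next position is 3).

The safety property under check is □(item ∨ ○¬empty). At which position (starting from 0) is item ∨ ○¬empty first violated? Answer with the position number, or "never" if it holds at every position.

At position 0 the labels are {coin} and the next position 1 has {coin, empty}, so item ∨ ○¬empty is false there. This is the first violation.

0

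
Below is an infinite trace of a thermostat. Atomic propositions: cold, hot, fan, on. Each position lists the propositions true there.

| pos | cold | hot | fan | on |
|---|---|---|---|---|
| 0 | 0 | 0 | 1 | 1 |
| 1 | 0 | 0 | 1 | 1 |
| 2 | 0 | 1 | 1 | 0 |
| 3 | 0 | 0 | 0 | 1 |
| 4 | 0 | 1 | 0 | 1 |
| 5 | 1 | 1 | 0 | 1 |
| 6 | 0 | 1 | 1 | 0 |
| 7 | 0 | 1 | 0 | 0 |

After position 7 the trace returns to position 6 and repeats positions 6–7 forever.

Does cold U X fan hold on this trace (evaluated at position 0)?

Walking from position 0: X fan first holds at position 0, and cold holds at every earlier position along the way, so cold U X fan holds.

Satisfied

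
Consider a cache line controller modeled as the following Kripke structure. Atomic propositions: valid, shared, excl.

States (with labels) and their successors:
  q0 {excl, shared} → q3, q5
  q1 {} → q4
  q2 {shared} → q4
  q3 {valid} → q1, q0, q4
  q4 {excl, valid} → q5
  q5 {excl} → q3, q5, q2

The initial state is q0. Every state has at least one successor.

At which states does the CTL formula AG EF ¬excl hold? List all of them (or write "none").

{q0, q1, q2, q3, q4, q5}

States satisfying EF ¬excl: {q0, q1, q2, q3, q4, q5}.
States satisfying AG EF ¬excl: {q0, q1, q2, q3, q4, q5}.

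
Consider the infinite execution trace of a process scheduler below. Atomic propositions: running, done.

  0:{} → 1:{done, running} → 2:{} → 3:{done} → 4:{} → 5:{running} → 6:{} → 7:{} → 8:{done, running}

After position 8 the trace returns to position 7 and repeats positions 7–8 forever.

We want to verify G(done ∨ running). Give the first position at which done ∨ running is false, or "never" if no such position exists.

At position 0 the labels are {}, so done ∨ running is false there. This is the first violation.

0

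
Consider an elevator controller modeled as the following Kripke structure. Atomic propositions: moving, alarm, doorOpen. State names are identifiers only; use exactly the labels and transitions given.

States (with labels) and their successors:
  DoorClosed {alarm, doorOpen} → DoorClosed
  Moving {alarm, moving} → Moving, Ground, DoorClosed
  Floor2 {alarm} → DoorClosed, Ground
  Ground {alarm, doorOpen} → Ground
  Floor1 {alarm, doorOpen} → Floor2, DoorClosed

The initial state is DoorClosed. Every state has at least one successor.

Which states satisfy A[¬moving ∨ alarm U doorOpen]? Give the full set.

States satisfying ¬moving ∨ alarm: {DoorClosed, Moving, Floor2, Ground, Floor1}.
States satisfying doorOpen: {DoorClosed, Ground, Floor1}.
States satisfying A[¬moving ∨ alarm U doorOpen]: {DoorClosed, Floor2, Ground, Floor1}.

{DoorClosed, Floor2, Ground, Floor1}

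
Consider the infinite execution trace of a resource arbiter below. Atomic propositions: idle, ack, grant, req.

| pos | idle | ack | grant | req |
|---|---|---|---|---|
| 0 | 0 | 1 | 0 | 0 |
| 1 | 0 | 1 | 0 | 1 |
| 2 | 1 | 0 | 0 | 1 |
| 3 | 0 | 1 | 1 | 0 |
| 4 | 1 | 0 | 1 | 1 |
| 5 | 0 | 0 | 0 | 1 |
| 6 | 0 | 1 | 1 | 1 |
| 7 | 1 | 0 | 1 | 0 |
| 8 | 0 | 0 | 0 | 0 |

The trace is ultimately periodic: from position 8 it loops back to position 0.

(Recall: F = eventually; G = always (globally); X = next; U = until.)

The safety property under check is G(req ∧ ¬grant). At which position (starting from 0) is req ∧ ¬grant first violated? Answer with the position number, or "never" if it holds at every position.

At position 0 the labels are {ack}, so req ∧ ¬grant is false there. This is the first violation.

0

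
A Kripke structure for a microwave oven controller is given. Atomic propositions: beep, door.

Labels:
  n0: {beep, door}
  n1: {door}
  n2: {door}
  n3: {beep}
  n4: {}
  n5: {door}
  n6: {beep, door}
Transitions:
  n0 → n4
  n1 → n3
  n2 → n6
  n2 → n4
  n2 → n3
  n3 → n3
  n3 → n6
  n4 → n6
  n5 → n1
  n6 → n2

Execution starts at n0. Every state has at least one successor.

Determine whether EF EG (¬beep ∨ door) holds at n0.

Yes

States satisfying EG (¬beep ∨ door): {n0, n2, n4, n6}.
States satisfying EF EG (¬beep ∨ door): {n0, n1, n2, n3, n4, n5, n6}.
Some path from n0 reaches a state where EG (¬beep ∨ door) holds.
n0 ∈ Sat(EF EG (¬beep ∨ door)).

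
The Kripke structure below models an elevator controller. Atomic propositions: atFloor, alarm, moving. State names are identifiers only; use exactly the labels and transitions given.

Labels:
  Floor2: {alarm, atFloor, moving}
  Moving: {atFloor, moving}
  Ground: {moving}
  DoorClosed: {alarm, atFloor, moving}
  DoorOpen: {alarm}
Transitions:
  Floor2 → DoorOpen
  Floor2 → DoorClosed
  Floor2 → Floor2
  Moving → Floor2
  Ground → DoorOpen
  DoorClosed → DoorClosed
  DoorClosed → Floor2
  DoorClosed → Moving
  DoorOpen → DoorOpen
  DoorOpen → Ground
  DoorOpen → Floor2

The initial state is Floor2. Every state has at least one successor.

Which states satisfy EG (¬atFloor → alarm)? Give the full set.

States satisfying ¬atFloor → alarm: {Floor2, Moving, DoorClosed, DoorOpen}.
States satisfying EG (¬atFloor → alarm): {Floor2, Moving, DoorClosed, DoorOpen}.

{Floor2, Moving, DoorClosed, DoorOpen}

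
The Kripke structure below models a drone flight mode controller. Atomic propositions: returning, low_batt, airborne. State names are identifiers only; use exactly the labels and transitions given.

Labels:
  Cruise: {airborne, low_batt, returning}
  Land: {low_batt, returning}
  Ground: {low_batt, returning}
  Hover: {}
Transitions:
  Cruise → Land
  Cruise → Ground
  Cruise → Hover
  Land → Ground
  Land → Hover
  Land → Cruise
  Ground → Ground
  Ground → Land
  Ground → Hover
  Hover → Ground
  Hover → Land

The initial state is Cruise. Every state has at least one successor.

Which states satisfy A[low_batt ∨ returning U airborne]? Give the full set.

States satisfying low_batt ∨ returning: {Cruise, Land, Ground}.
States satisfying airborne: {Cruise}.
States satisfying A[low_batt ∨ returning U airborne]: {Cruise}.

{Cruise}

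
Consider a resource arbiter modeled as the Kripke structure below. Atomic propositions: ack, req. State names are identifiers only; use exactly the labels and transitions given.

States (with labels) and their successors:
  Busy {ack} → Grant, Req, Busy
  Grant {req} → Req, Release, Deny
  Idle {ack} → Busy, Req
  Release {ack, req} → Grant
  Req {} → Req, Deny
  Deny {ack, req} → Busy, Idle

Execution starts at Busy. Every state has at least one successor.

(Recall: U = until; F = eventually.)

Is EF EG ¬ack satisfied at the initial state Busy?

Satisfied

States satisfying EG ¬ack: {Grant, Req}.
States satisfying EF EG ¬ack: {Busy, Grant, Idle, Release, Req, Deny}.
Some path from Busy reaches a state where EG ¬ack holds.
Busy ∈ Sat(EF EG ¬ack).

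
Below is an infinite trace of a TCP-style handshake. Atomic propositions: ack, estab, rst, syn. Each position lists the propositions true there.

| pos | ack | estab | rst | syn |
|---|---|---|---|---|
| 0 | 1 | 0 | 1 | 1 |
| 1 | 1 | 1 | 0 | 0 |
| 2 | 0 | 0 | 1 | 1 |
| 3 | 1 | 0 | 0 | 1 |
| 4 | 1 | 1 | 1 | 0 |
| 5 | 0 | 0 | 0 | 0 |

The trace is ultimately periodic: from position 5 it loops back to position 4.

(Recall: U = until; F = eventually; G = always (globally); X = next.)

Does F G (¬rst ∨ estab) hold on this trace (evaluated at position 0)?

G (¬rst ∨ estab) holds at position 3, which is reachable from 0, so F G (¬rst ∨ estab) holds.

Holds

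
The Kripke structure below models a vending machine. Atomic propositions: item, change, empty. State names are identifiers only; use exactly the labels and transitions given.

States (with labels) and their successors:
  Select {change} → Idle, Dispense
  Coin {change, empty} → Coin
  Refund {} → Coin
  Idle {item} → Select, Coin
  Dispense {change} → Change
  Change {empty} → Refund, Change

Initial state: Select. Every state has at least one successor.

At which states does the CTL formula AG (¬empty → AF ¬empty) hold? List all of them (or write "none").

{Select, Coin, Refund, Idle, Dispense, Change}

States satisfying ¬empty → AF ¬empty: {Select, Coin, Refund, Idle, Dispense, Change}.
States satisfying AG (¬empty → AF ¬empty): {Select, Coin, Refund, Idle, Dispense, Change}.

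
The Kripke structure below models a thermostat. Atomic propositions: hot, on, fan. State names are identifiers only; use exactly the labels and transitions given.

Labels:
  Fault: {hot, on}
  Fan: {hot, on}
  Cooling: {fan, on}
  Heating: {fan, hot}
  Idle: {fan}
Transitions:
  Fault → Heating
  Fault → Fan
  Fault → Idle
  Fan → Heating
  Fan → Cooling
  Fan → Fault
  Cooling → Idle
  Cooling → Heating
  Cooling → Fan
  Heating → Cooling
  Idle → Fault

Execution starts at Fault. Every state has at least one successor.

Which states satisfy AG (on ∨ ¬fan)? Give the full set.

none

States satisfying on ∨ ¬fan: {Fault, Fan, Cooling}.
States satisfying AG (on ∨ ¬fan): ∅.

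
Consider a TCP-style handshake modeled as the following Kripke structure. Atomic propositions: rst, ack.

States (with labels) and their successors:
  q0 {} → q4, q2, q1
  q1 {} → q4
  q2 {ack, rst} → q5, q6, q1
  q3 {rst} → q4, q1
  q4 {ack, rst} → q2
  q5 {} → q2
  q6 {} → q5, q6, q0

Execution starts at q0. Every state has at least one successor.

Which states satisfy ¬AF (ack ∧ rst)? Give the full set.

States satisfying ack ∧ rst: {q2, q4}.
States satisfying AF (ack ∧ rst): {q0, q1, q2, q3, q4, q5}.
States satisfying ¬AF (ack ∧ rst): {q6}.

{q6}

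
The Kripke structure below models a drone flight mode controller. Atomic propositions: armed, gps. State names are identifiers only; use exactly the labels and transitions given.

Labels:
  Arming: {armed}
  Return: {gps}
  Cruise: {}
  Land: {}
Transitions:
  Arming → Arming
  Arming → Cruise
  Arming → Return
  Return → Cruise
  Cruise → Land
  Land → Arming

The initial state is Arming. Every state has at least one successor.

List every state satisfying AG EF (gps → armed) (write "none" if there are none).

States satisfying EF (gps → armed): {Arming, Return, Cruise, Land}.
States satisfying AG EF (gps → armed): {Arming, Return, Cruise, Land}.

{Arming, Return, Cruise, Land}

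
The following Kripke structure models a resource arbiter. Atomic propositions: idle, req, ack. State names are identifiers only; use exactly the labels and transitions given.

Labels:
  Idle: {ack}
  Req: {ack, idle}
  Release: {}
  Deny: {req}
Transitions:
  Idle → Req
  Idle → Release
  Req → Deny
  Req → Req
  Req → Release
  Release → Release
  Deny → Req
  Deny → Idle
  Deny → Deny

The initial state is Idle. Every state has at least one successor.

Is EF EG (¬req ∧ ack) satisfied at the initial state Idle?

States satisfying EG (¬req ∧ ack): {Idle, Req}.
States satisfying EF EG (¬req ∧ ack): {Idle, Req, Deny}.
Some path from Idle reaches a state where EG (¬req ∧ ack) holds.
Idle ∈ Sat(EF EG (¬req ∧ ack)).

Yes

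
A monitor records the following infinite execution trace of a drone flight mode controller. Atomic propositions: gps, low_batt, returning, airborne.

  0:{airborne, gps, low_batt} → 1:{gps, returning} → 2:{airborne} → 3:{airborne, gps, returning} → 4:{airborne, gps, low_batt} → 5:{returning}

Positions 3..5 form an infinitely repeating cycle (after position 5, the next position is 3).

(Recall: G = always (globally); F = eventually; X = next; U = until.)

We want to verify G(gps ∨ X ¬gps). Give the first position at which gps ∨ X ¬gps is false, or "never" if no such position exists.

2

Check gps ∨ X ¬gps at each position in order: 0 ✓, 1 ✓.
At position 2 the labels are {airborne} and the next position 3 has {airborne, gps, returning}, so gps ∨ X ¬gps is false there. This is the first violation.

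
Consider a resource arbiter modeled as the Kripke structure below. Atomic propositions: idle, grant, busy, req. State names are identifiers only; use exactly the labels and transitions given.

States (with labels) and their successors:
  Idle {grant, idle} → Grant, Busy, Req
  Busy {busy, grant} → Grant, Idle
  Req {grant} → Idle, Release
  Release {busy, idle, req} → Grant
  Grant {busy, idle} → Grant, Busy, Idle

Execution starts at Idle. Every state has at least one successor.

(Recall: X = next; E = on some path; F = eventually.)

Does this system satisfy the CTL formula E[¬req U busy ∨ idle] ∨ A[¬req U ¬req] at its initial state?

Holds

States satisfying ¬req: {Idle, Busy, Req, Grant}.
States satisfying busy ∨ idle: {Idle, Busy, Release, Grant}.
States satisfying E[¬req U busy ∨ idle]: {Idle, Busy, Req, Release, Grant}.
States satisfying A[¬req U ¬req]: {Idle, Busy, Req, Grant}.
States satisfying E[¬req U busy ∨ idle] ∨ A[¬req U ¬req]: {Idle, Busy, Req, Release, Grant}.
Idle ∈ Sat(E[¬req U busy ∨ idle] ∨ A[¬req U ¬req]).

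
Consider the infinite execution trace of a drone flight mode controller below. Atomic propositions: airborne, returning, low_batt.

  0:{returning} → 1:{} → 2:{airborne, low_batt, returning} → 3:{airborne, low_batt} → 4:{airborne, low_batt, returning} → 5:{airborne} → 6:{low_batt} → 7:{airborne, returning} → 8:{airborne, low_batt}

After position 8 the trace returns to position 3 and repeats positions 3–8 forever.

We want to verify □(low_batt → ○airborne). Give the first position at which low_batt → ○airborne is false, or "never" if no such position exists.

low_batt → ○airborne holds at every position 0..8, and those are all the positions the trace ever visits, so the invariant □(low_batt → ○airborne) is never violated.

never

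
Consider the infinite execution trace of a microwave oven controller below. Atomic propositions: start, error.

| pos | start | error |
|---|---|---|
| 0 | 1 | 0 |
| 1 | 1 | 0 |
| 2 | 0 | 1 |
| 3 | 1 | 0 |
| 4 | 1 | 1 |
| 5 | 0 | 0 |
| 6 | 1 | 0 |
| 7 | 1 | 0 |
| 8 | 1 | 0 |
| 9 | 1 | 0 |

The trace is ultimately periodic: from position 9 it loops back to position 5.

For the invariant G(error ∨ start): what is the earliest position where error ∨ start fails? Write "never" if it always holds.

5

Check error ∨ start at each position in order: 0 ✓, 1 ✓, 2 ✓, 3 ✓, 4 ✓.
At position 5 the labels are {}, so error ∨ start is false there. This is the first violation.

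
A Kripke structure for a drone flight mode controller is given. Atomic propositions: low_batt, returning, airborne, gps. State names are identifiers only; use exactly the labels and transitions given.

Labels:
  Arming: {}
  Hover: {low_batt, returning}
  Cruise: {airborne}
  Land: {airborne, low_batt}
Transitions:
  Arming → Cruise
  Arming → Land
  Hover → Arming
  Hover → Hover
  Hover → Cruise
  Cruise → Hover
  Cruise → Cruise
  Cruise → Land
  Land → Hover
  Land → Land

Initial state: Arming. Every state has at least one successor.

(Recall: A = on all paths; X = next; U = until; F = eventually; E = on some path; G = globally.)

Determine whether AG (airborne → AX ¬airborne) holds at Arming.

No

States satisfying airborne → AX ¬airborne: {Arming, Hover}.
States satisfying AG (airborne → AX ¬airborne): ∅.
Cruise is reachable from Arming and violates airborne → AX ¬airborne, so AG fails at Arming.
Arming ∉ Sat(AG (airborne → AX ¬airborne)).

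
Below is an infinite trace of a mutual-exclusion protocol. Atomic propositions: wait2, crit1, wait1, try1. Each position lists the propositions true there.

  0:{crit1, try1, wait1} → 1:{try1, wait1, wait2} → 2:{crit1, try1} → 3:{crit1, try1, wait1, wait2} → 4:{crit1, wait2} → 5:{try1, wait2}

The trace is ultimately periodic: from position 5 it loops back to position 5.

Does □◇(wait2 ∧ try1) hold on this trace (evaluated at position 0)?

Yes

◇(wait2 ∧ try1) holds at every position 0..5, and those are all positions ever visited, so □◇(wait2 ∧ try1) holds.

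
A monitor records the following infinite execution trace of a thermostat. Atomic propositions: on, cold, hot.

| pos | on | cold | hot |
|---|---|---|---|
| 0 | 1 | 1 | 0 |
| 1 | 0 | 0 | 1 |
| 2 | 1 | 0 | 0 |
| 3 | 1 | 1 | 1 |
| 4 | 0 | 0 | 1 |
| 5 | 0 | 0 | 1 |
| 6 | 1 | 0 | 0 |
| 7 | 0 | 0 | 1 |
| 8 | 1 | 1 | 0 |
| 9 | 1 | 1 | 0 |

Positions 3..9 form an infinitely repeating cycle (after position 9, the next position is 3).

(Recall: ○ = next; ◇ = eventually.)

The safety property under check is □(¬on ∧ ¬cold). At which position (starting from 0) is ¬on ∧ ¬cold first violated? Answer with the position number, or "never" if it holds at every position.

At position 0 the labels are {cold, on}, so ¬on ∧ ¬cold is false there. This is the first violation.

0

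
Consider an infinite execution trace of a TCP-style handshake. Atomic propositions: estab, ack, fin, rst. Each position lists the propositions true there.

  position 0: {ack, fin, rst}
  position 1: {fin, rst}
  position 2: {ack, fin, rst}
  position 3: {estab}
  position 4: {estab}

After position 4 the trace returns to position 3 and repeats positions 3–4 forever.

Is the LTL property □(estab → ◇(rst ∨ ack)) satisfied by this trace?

Violated

estab → ◇(rst ∨ ack) must hold at every position from 0 onward. It fails at position 3, so □(estab → ◇(rst ∨ ack)) is false.
Positions where estab holds: 3, 4.
Check ◇(rst ∨ ack) at each: 3→fails, 4→fails.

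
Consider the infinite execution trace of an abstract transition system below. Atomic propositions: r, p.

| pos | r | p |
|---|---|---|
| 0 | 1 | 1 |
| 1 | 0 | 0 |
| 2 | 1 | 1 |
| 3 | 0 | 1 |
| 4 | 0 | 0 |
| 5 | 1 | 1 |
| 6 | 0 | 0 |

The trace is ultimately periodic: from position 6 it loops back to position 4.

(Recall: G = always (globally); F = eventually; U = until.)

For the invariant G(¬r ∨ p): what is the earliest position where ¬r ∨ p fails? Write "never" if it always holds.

never

¬r ∨ p holds at every position 0..6, and those are all the positions the trace ever visits, so the invariant G(¬r ∨ p) is never violated.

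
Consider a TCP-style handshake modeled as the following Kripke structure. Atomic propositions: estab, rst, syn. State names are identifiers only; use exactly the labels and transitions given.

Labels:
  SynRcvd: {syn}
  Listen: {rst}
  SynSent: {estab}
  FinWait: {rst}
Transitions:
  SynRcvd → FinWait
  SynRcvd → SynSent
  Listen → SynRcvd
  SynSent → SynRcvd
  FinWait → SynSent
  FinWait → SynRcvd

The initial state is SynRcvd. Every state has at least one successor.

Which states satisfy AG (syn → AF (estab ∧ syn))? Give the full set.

States satisfying syn → AF (estab ∧ syn): {Listen, SynSent, FinWait}.
States satisfying AG (syn → AF (estab ∧ syn)): ∅.

none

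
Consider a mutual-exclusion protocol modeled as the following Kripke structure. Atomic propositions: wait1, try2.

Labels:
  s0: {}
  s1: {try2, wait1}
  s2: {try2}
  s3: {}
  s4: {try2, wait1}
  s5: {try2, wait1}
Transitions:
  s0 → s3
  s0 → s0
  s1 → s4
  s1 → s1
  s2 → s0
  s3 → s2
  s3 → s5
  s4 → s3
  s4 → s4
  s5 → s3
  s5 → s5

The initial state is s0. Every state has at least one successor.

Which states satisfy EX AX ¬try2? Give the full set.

States satisfying AX ¬try2: {s0, s2}.
States satisfying EX AX ¬try2: {s0, s2, s3}.

{s0, s2, s3}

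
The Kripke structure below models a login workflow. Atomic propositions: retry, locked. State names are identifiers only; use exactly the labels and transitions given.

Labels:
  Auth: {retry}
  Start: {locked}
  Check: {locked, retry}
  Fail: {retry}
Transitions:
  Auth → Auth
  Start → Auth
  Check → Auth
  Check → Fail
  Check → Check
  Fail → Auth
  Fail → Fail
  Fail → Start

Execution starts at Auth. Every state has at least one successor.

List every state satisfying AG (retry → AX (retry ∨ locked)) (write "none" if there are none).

States satisfying retry → AX (retry ∨ locked): {Auth, Start, Check, Fail}.
States satisfying AG (retry → AX (retry ∨ locked)): {Auth, Start, Check, Fail}.

{Auth, Start, Check, Fail}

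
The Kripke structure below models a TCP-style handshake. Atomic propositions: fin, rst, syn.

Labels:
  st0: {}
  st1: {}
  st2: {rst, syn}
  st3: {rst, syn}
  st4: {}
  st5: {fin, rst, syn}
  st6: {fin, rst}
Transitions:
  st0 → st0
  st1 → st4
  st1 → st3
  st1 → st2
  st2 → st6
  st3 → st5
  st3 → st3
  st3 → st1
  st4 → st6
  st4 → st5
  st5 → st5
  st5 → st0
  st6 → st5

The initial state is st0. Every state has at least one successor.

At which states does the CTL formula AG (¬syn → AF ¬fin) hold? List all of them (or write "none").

States satisfying ¬syn → AF ¬fin: {st0, st1, st2, st3, st4, st5}.
States satisfying AG (¬syn → AF ¬fin): {st0, st5}.

{st0, st5}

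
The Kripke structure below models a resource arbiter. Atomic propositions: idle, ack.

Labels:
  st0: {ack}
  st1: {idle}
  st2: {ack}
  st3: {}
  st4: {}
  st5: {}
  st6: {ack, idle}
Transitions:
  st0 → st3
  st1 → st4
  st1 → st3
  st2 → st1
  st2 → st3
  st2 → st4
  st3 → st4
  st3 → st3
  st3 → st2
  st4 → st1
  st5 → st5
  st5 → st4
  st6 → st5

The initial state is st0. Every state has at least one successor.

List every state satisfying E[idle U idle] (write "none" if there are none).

States satisfying idle: {st1, st6}.
States satisfying E[idle U idle]: {st1, st6}.

{st1, st6}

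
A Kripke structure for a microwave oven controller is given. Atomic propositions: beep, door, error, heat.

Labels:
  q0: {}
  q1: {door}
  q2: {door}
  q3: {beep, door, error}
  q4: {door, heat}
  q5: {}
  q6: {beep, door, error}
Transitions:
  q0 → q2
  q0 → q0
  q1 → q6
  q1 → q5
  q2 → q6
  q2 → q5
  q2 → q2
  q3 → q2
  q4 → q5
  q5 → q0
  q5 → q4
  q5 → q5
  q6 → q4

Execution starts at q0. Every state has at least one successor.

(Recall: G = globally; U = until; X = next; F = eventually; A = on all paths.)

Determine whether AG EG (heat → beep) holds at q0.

Does not hold

States satisfying EG (heat → beep): {q0, q1, q2, q3, q5}.
States satisfying AG EG (heat → beep): ∅.
q4 is reachable from q0 and violates EG (heat → beep), so AG fails at q0.
q0 ∉ Sat(AG EG (heat → beep)).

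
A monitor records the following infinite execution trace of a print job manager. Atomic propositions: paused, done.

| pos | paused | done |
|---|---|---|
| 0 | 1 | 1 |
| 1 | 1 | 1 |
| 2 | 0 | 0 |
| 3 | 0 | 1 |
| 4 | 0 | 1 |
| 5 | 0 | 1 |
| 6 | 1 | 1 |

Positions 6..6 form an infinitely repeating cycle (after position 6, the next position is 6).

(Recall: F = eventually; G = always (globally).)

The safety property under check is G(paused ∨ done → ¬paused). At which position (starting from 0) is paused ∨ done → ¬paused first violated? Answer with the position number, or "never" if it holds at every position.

0

At position 0 the labels are {done, paused}, so paused ∨ done → ¬paused is false there. This is the first violation.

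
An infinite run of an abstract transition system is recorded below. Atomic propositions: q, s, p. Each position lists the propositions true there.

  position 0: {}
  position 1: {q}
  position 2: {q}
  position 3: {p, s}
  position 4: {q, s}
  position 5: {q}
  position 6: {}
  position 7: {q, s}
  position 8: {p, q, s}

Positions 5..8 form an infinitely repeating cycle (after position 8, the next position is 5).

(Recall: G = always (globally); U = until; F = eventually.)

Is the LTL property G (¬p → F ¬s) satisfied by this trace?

¬p → F ¬s holds at every position 0..8, and those are all positions ever visited, so G (¬p → F ¬s) holds.
Positions where ¬p holds: 0, 1, 2, 4, 5, 6, 7.
Check F ¬s at each: 0→ok, 1→ok, 2→ok, 4→ok, 5→ok, 6→ok, 7→ok.

Satisfied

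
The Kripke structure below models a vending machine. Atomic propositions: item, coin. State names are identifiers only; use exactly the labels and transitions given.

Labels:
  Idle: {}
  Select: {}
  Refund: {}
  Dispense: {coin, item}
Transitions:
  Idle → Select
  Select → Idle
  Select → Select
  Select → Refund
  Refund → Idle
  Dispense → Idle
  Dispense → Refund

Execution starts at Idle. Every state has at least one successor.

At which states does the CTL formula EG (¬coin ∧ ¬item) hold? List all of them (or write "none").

States satisfying ¬coin ∧ ¬item: {Idle, Select, Refund}.
States satisfying EG (¬coin ∧ ¬item): {Idle, Select, Refund}.

{Idle, Select, Refund}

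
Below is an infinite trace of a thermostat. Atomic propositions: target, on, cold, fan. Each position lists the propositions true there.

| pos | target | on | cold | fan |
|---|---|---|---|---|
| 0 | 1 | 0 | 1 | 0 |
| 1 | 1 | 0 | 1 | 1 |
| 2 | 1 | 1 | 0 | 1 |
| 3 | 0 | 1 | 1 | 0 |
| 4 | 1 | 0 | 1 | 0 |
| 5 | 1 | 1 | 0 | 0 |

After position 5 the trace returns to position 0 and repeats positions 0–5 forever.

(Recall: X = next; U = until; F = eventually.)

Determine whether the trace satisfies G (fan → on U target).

fan → on U target holds at every position 0..5, and those are all positions ever visited, so G (fan → on U target) holds.
Positions where fan holds: 1, 2.
Check on U target at each: 1→ok, 2→ok.

Yes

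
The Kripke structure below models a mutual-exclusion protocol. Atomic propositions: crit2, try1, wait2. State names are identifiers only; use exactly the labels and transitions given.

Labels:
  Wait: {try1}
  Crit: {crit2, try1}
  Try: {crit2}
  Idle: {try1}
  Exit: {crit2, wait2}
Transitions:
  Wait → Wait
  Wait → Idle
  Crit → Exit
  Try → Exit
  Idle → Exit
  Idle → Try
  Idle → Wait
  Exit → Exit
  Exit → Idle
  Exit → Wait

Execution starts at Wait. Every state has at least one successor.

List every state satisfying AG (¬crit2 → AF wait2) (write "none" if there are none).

none

States satisfying ¬crit2 → AF wait2: {Crit, Try, Exit}.
States satisfying AG (¬crit2 → AF wait2): ∅.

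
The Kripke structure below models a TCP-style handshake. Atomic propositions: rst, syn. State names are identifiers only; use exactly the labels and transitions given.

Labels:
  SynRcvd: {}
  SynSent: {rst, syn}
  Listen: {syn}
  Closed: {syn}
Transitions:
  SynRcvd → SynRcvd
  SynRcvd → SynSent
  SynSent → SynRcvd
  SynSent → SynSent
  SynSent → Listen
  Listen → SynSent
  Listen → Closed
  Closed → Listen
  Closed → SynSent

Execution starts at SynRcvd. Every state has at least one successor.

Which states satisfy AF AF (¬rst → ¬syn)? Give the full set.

States satisfying AF (¬rst → ¬syn): {SynRcvd, SynSent}.
States satisfying AF AF (¬rst → ¬syn): {SynRcvd, SynSent}.

{SynRcvd, SynSent}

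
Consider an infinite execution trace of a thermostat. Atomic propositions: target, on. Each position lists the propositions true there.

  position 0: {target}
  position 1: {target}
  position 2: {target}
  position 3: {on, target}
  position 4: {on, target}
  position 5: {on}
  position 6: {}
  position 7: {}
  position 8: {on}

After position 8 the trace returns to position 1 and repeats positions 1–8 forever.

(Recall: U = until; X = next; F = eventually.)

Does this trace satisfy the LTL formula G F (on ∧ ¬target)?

Yes

F (on ∧ ¬target) holds at every position 0..8, and those are all positions ever visited, so G F (on ∧ ¬target) holds.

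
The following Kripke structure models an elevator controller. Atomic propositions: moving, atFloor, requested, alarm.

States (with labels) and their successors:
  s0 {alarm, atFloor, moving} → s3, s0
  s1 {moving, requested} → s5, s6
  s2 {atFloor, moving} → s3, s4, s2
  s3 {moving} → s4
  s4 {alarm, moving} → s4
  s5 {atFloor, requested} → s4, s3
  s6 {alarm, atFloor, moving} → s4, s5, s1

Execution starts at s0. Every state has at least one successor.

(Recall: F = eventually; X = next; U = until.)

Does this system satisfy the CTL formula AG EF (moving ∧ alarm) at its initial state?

Holds

States satisfying EF (moving ∧ alarm): {s0, s1, s2, s3, s4, s5, s6}.
States satisfying AG EF (moving ∧ alarm): {s0, s1, s2, s3, s4, s5, s6}.
Every state reachable from s0 satisfies EF (moving ∧ alarm).
s0 ∈ Sat(AG EF (moving ∧ alarm)).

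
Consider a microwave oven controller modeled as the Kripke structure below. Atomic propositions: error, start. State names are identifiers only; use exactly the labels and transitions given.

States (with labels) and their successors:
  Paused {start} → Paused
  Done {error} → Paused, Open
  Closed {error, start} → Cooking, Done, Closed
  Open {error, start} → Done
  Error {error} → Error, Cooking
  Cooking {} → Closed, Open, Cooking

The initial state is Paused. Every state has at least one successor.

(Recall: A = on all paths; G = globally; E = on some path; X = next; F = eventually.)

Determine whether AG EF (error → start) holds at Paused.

States satisfying EF (error → start): {Paused, Done, Closed, Open, Error, Cooking}.
States satisfying AG EF (error → start): {Paused, Done, Closed, Open, Error, Cooking}.
Every state reachable from Paused satisfies EF (error → start).
Paused ∈ Sat(AG EF (error → start)).

Satisfied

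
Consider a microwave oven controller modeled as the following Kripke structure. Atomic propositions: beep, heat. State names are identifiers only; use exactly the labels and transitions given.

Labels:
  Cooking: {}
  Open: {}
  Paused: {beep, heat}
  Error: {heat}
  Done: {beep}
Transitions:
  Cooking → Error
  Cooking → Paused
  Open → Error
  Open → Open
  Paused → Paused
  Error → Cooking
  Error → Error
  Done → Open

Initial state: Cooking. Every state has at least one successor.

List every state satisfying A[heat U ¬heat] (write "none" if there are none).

{Cooking, Open, Done}

States satisfying heat: {Paused, Error}.
States satisfying ¬heat: {Cooking, Open, Done}.
States satisfying A[heat U ¬heat]: {Cooking, Open, Done}.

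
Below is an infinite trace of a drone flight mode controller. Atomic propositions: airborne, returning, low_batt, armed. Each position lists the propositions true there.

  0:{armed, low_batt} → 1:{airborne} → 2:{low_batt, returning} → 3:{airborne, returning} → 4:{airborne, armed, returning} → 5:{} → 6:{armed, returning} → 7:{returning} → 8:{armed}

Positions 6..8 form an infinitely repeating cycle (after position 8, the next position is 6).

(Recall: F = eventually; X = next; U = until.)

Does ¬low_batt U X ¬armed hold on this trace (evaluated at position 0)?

Yes

Walking from position 0: X ¬armed first holds at position 0, and ¬low_batt holds at every earlier position along the way, so ¬low_batt U X ¬armed holds.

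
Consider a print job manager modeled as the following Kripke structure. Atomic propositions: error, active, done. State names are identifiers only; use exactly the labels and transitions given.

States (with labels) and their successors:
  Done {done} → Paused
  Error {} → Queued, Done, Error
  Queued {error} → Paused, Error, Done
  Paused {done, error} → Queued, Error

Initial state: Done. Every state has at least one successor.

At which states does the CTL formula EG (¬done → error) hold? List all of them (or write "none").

States satisfying ¬done → error: {Done, Queued, Paused}.
States satisfying EG (¬done → error): {Done, Queued, Paused}.

{Done, Queued, Paused}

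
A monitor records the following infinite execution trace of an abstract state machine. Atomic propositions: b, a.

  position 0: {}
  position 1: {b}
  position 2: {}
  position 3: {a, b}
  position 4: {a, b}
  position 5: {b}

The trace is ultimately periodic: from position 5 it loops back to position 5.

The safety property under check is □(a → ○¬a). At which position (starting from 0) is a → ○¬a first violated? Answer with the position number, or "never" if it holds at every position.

Check a → ○¬a at each position in order: 0 ✓, 1 ✓, 2 ✓.
At position 3 the labels are {a, b} and the next position 4 has {a, b}, so a → ○¬a is false there. This is the first violation.

3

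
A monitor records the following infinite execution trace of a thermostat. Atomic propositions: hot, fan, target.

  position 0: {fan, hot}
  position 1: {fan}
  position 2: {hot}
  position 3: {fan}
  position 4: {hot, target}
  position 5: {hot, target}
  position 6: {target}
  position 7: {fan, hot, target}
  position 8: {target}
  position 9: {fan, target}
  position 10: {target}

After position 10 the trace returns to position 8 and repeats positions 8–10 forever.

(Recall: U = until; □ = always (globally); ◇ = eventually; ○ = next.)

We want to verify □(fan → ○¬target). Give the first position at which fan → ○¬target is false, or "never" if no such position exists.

3

Check fan → ○¬target at each position in order: 0 ✓, 1 ✓, 2 ✓.
At position 3 the labels are {fan} and the next position 4 has {hot, target}, so fan → ○¬target is false there. This is the first violation.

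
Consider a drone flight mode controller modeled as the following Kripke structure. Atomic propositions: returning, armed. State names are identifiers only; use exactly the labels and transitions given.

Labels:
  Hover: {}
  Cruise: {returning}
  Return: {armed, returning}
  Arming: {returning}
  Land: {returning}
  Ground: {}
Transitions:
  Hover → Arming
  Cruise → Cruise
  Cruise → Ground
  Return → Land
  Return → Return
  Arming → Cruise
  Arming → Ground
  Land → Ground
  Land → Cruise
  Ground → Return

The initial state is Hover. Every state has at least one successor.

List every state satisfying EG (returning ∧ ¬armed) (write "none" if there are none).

States satisfying returning ∧ ¬armed: {Cruise, Arming, Land}.
States satisfying EG (returning ∧ ¬armed): {Cruise, Arming, Land}.

{Cruise, Arming, Land}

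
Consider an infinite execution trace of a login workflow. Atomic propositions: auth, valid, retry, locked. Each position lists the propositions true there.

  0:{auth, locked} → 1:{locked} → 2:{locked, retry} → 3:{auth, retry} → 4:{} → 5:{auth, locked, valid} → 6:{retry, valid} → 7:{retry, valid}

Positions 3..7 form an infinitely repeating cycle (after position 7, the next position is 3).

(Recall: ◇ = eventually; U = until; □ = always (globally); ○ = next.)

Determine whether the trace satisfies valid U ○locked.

Holds

Walking from position 0: ○locked first holds at position 0, and valid holds at every earlier position along the way, so valid U ○locked holds.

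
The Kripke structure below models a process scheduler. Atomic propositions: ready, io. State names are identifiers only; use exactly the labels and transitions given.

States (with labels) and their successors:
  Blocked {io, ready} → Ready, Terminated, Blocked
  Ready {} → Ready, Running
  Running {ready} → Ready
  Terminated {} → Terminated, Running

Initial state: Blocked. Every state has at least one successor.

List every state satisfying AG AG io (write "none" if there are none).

none

States satisfying AG io: ∅.
States satisfying AG AG io: ∅.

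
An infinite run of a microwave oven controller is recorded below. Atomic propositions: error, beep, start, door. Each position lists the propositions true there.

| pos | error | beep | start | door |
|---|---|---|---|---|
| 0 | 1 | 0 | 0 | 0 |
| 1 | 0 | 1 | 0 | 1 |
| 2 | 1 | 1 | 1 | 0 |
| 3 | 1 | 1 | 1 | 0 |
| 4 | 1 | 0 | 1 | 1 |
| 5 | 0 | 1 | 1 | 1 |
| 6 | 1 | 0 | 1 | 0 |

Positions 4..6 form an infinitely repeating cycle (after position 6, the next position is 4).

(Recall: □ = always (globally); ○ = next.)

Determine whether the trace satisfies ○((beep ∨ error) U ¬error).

The position after 0 is 1; (beep ∨ error) U ¬error is true there.

Holds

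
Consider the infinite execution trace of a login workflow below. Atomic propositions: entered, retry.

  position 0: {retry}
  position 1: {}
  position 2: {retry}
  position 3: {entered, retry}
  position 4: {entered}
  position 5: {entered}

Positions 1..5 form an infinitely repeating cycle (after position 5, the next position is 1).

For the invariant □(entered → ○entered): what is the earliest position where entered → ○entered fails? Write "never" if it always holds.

5

Check entered → ○entered at each position in order: 0 ✓, 1 ✓, 2 ✓, 3 ✓, 4 ✓.
At position 5 the labels are {entered} and the next position 1 has {}, so entered → ○entered is false there. This is the first violation.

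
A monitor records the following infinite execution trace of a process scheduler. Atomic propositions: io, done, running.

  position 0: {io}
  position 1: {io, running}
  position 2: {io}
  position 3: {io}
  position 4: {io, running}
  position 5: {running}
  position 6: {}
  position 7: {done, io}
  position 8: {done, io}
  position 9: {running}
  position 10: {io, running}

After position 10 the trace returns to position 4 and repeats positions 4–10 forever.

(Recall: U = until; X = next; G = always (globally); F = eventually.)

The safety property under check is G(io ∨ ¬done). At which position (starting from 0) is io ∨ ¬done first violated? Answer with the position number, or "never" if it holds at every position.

never

io ∨ ¬done holds at every position 0..10, and those are all the positions the trace ever visits, so the invariant G(io ∨ ¬done) is never violated.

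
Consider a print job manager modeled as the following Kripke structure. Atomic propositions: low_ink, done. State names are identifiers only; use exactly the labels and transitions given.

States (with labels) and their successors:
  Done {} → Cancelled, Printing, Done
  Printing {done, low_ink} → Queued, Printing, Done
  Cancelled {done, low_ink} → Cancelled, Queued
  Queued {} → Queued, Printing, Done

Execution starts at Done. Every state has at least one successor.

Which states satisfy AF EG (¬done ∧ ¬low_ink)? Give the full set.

{Done, Queued}

States satisfying EG (¬done ∧ ¬low_ink): {Done, Queued}.
States satisfying AF EG (¬done ∧ ¬low_ink): {Done, Queued}.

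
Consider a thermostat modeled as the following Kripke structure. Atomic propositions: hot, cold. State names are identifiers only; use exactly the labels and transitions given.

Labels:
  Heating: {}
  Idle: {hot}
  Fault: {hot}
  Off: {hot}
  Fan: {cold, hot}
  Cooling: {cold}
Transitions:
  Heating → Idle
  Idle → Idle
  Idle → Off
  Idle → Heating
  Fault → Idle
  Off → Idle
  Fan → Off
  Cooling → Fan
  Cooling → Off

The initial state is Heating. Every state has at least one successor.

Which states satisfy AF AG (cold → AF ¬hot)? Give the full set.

States satisfying AG (cold → AF ¬hot): {Heating, Idle, Fault, Off}.
States satisfying AF AG (cold → AF ¬hot): {Heating, Idle, Fault, Off, Fan, Cooling}.

{Heating, Idle, Fault, Off, Fan, Cooling}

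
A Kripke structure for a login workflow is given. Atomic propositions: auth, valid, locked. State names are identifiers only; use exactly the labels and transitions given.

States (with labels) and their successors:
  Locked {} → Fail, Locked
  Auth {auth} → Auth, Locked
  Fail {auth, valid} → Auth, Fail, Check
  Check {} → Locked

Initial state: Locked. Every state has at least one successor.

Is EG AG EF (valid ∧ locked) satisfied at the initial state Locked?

Violated

States satisfying AG EF (valid ∧ locked): ∅.
States satisfying EG AG EF (valid ∧ locked): ∅.
No suitable path/successor from Locked witnesses the formula.
Locked ∉ Sat(EG AG EF (valid ∧ locked)).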